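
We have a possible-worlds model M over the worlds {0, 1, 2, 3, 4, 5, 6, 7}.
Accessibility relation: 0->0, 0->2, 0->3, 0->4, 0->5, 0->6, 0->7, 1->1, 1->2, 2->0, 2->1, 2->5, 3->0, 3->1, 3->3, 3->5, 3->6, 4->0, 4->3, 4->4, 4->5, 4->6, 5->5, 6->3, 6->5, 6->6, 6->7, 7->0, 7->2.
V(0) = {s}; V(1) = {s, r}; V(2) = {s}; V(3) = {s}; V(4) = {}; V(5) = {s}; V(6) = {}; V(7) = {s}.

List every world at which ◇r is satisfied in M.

Let φ = ◇r. Evaluate φ at each world:
  0 (successors {0, 2, 3, 4, 5, 6, 7}): φ is false.
  1 (successors {1, 2}): φ is true.
  2 (successors {0, 1, 5}): φ is true.
  3 (successors {0, 1, 3, 5, 6}): φ is true.
  4 (successors {0, 3, 4, 5, 6}): φ is false.
  5 (successors {5}): φ is false.
  6 (successors {3, 5, 6, 7}): φ is false.
  7 (successors {0, 2}): φ is false.
For instance, at 4:
  At 4: ◇r requires r at some successor in {0, 3, 4, 5, 6}.
    At 0: r is false.
    At 3: r is false.
    At 4: r is false.
    At 5: r is false.
    At 6: r is false.
  So ◇r is false at 4.
Satisfying worlds: {1, 2, 3}

1, 2, 3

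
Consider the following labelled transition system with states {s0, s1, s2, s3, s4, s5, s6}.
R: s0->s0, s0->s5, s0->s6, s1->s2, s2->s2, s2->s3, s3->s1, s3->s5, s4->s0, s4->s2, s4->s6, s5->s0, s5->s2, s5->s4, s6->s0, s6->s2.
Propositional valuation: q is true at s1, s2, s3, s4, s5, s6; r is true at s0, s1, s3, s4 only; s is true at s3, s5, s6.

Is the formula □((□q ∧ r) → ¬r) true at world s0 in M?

Yes

At s0: □((□q ∧ r) → ¬r) requires (□q ∧ r) → ¬r at every successor {s0, s5, s6}.
    At s0: □q ∧ r is false, ¬r is false, so (□q ∧ r) → ¬r is true.
      At s0: □q is false, r is true, so □q ∧ r is false.
    At s5: □q ∧ r is false, ¬r is true, so (□q ∧ r) → ¬r is true.
      At s5: □q is false, r is false, so □q ∧ r is false.
    At s6: □q ∧ r is false, ¬r is true, so (□q ∧ r) → ¬r is true.
      At s6: □q is false, r is false, so □q ∧ r is false.
So □((□q ∧ r) → ¬r) is true at s0.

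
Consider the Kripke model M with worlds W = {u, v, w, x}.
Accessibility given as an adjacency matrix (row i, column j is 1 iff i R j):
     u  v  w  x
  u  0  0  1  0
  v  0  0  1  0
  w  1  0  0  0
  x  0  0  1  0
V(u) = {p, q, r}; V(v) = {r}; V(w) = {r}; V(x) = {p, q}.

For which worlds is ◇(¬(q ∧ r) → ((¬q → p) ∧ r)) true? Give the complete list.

w

Let φ = ◇(¬(q ∧ r) → ((¬q → p) ∧ r)). Evaluate φ at each world:
  u (successors {w}): φ is false.
  v (successors {w}): φ is false.
  w (successors {u}): φ is true.
  x (successors {w}): φ is false.
For instance, at u:
  At u: ◇(¬(q ∧ r) → ((¬q → p) ∧ r)) requires ¬(q ∧ r) → ((¬q → p) ∧ r) at some successor in {w}.
    At w: ¬(q ∧ r) → ((¬q → p) ∧ r) is false.
  So ◇(¬(q ∧ r) → ((¬q → p) ∧ r)) is false at u.
Satisfying worlds: {w}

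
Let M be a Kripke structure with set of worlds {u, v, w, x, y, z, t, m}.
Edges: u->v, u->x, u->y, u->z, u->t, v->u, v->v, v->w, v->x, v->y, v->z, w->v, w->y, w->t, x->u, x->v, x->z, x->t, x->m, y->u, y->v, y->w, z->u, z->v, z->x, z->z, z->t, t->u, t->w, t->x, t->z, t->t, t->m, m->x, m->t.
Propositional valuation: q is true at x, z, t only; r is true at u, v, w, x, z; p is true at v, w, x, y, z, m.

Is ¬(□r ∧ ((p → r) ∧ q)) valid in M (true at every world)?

Let φ = ¬(□r ∧ ((p → r) ∧ q)). Evaluate φ at each world:
  u (successors {v, x, y, z, t}): φ is true.
  v (successors {u, v, w, x, y, z}): φ is true.
  w (successors {v, y, t}): φ is true.
  x (successors {u, v, z, t, m}): φ is true.
  y (successors {u, v, w}): φ is true.
  z (successors {u, v, x, z, t}): φ is true.
  t (successors {u, w, x, z, t, m}): φ is true.
  m (successors {x, t}): φ is true.
For instance, at x:
  At x: □r ∧ ((p → r) ∧ q) is false, so ¬(□r ∧ ((p → r) ∧ q)) is true.
    At x: □r is false, (p → r) ∧ q is true, so □r ∧ ((p → r) ∧ q) is false.
      At x: □r requires r at every successor {u, v, z, t, m}.
        r fails at t, so □r is false at x.

Yes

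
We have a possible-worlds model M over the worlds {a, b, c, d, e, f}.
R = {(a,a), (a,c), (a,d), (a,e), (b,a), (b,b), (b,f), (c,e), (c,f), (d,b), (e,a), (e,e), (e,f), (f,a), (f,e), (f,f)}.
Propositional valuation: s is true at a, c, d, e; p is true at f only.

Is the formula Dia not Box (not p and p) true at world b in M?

Yes

At b: Dia not Box (not p and p) requires not Box (not p and p) at some successor in {a, b, f}.
  not Box (not p and p) holds at a, so Dia not Box (not p and p) is true at b.
    At a: Box (not p and p) is false, so not Box (not p and p) is true.
      At a: Box (not p and p) requires not p and p at every successor {a, c, d, e}.
        not p and p fails at a, so Box (not p and p) is false at a.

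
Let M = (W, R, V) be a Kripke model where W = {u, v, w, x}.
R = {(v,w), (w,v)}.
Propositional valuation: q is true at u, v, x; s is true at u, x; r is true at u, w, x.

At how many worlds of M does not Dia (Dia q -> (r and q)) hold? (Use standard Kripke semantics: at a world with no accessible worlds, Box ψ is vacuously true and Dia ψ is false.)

Let φ = not Dia (Dia q -> (r and q)). Evaluate φ at each world:
  u (successors ∅): φ is true.
  v (successors {w}): φ is true.
  w (successors {v}): φ is false.
  x (successors ∅): φ is true.
For instance, at w:
  At w: Dia (Dia q -> (r and q)) is true, so not Dia (Dia q -> (r and q)) is false.
    At w: Dia (Dia q -> (r and q)) requires Dia q -> (r and q) at some successor in {v}.
      Dia q -> (r and q) holds at v, so Dia (Dia q -> (r and q)) is true at w.
Satisfying worlds: {u, v, x}

3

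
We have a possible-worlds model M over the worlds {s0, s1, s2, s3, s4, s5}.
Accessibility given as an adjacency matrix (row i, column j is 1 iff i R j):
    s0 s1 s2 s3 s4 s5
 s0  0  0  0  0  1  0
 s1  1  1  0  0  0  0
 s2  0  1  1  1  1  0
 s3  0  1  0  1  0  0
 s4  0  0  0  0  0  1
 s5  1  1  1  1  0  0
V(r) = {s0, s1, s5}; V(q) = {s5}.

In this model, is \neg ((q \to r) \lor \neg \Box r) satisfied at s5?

No

At s5: (q \to r) \lor \neg \Box r is true, so \neg ((q \to r) \lor \neg \Box r) is false.
  At s5: q \to r is true, \neg \Box r is true, so (q \to r) \lor \neg \Box r is true.
    At s5: \Box r is false, so \neg \Box r is true.
      At s5: \Box r requires r at every successor {s0, s1, s2, s3}.
        r fails at s2, so \Box r is false at s5.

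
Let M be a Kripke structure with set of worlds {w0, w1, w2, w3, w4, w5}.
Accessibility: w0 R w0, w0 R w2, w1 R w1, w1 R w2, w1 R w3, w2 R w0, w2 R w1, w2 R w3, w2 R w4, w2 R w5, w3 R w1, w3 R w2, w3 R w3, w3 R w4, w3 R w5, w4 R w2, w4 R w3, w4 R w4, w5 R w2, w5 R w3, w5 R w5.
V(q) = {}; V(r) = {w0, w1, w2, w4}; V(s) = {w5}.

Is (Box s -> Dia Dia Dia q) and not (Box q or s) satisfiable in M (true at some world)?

Yes

Let φ = (Box s -> Dia Dia Dia q) and not (Box q or s). Evaluate φ at each world:
  w0 (successors {w0, w2}): φ is true.
  w1 (successors {w1, w2, w3}): φ is true.
  w2 (successors {w0, w1, w3, w4, w5}): φ is true.
  w3 (successors {w1, w2, w3, w4, w5}): φ is true.
  w4 (successors {w2, w3, w4}): φ is true.
  w5 (successors {w2, w3, w5}): φ is false.
Detail at w0 (witness):
  At w0: Box s -> Dia Dia Dia q is true, not (Box q or s) is true, so (Box s -> Dia Dia Dia q) and not (Box q or s) is true.
    At w0: Box s is false, Dia Dia Dia q is false, so Box s -> Dia Dia Dia q is true.
      At w0: Box s requires s at every successor {w0, w2}.
        s fails at w0, so Box s is false at w0.
      At w0: Dia Dia Dia q requires Dia Dia q at some successor in {w0, w2}.
        At w0: Dia Dia q is false.
        At w2: Dia Dia q is false.
      So Dia Dia Dia q is false at w0.
    At w0: Box q or s is false, so not (Box q or s) is true.
      At w0: Box q is false, s is false, so Box q or s is false.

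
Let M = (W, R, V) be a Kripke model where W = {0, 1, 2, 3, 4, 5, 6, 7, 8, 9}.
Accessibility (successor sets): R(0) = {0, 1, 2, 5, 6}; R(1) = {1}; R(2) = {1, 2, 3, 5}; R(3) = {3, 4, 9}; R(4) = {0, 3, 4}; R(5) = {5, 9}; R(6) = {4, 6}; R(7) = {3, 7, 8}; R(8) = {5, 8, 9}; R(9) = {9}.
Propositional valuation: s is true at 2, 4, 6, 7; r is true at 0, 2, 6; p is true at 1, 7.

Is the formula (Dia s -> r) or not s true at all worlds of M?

No

Recall that Dia ψ holds at a world iff ψ holds at some accessible world.
Let φ = (Dia s -> r) or not s. Evaluate φ at each world:
  0 (successors {0, 1, 2, 5, 6}): φ is true.
  1 (successors {1}): φ is true.
  2 (successors {1, 2, 3, 5}): φ is true.
  3 (successors {3, 4, 9}): φ is true.
  4 (successors {0, 3, 4}): φ is false.
  5 (successors {5, 9}): φ is true.
  6 (successors {4, 6}): φ is true.
  7 (successors {3, 7, 8}): φ is false.
  8 (successors {5, 8, 9}): φ is true.
  9 (successors {9}): φ is true.
Detail at 4 (counterexample):
  At 4: Dia s -> r is false, not s is false, so (Dia s -> r) or not s is false.
    At 4: Dia s is true, r is false, so Dia s -> r is false.
      At 4: Dia s requires s at some successor in {0, 3, 4}.
        s holds at 4, so Dia s is true at 4.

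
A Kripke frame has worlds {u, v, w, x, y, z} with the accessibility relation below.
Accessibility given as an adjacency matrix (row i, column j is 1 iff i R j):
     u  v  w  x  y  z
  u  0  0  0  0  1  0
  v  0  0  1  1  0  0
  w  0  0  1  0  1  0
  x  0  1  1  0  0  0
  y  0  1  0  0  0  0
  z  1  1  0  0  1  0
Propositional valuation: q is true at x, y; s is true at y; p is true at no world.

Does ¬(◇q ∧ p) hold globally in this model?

Yes

Let φ = ¬(◇q ∧ p). Evaluate φ at each world:
  u (successors {y}): φ is true.
  v (successors {w, x}): φ is true.
  w (successors {w, y}): φ is true.
  x (successors {v, w}): φ is true.
  y (successors {v}): φ is true.
  z (successors {u, v, y}): φ is true.
For instance, at u:
  At u: ◇q ∧ p is false, so ¬(◇q ∧ p) is true.
    At u: ◇q is true, p is false, so ◇q ∧ p is false.
      At u: ◇q requires q at some successor in {y}.
        q holds at y, so ◇q is true at u.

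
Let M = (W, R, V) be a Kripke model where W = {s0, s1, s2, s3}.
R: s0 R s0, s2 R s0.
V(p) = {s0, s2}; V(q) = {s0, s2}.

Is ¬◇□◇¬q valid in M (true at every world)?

Yes

Let φ = ¬◇□◇¬q. Evaluate φ at each world:
  s0 (successors {s0}): φ is true.
  s1 (successors ∅): φ is true.
  s2 (successors {s0}): φ is true.
  s3 (successors ∅): φ is true.
For instance, at s0:
  At s0: ◇□◇¬q is false, so ¬◇□◇¬q is true.
    At s0: ◇□◇¬q requires □◇¬q at some successor in {s0}.
      At s0: □◇¬q is false.
    So ◇□◇¬q is false at s0.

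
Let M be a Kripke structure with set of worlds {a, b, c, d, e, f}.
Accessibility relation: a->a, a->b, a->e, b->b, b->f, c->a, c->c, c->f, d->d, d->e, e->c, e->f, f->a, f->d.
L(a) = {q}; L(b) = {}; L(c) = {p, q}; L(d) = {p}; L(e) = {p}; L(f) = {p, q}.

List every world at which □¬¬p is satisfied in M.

Recall that □ψ holds at a world iff ψ holds at every accessible world, and ◇ψ holds iff ψ holds at some accessible world.
Let φ = □¬¬p. Evaluate φ at each world:
  a (successors {a, b, e}): φ is false.
  b (successors {b, f}): φ is false.
  c (successors {a, c, f}): φ is false.
  d (successors {d, e}): φ is true.
  e (successors {c, f}): φ is true.
  f (successors {a, d}): φ is false.
For instance, at e:
  At e: □¬¬p requires ¬¬p at every successor {c, f}.
    At c: ¬¬p is true.
    At f: ¬¬p is true.
  So □¬¬p is true at e.
Satisfying worlds: {d, e}

d, e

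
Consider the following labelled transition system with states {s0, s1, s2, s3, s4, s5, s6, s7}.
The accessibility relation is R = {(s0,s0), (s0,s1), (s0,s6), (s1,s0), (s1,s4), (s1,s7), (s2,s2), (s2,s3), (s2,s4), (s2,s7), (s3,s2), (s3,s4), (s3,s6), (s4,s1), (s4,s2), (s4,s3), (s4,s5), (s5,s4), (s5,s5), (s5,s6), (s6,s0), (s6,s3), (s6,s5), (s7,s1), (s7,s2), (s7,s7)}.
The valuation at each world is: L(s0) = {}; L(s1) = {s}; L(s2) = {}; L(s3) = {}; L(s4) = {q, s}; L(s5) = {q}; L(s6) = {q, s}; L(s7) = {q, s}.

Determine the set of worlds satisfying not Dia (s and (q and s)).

s4, s6

Let φ = not Dia (s and (q and s)). Evaluate φ at each world:
  s0 (successors {s0, s1, s6}): φ is false.
  s1 (successors {s0, s4, s7}): φ is false.
  s2 (successors {s2, s3, s4, s7}): φ is false.
  s3 (successors {s2, s4, s6}): φ is false.
  s4 (successors {s1, s2, s3, s5}): φ is true.
  s5 (successors {s4, s5, s6}): φ is false.
  s6 (successors {s0, s3, s5}): φ is true.
  s7 (successors {s1, s2, s7}): φ is false.
For instance, at s0:
  At s0: Dia (s and (q and s)) is true, so not Dia (s and (q and s)) is false.
    At s0: Dia (s and (q and s)) requires s and (q and s) at some successor in {s0, s1, s6}.
      s and (q and s) holds at s6, so Dia (s and (q and s)) is true at s0.
Satisfying worlds: {s4, s6}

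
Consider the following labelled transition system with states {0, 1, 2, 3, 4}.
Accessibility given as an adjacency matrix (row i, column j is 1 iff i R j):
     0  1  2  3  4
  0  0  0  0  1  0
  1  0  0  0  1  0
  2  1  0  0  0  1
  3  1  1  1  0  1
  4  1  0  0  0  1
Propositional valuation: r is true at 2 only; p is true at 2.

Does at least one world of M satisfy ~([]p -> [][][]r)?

Recall that []ψ holds at a world iff ψ holds at every accessible world, and <>ψ holds iff ψ holds at some accessible world.
Let φ = ~([]p -> [][][]r). Evaluate φ at each world:
  0 (successors {3}): φ is false.
  1 (successors {3}): φ is false.
  2 (successors {0, 4}): φ is false.
  3 (successors {0, 1, 2, 4}): φ is false.
  4 (successors {0, 4}): φ is false.
For instance, at 1:
  At 1: []p -> [][][]r is true, so ~([]p -> [][][]r) is false.
    At 1: []p is false, [][][]r is false, so []p -> [][][]r is true.
      At 1: []p requires p at every successor {3}.
        p fails at 3, so []p is false at 1.
      At 1: [][][]r requires [][]r at every successor {3}.
        [][]r fails at 3, so [][][]r is false at 1.

No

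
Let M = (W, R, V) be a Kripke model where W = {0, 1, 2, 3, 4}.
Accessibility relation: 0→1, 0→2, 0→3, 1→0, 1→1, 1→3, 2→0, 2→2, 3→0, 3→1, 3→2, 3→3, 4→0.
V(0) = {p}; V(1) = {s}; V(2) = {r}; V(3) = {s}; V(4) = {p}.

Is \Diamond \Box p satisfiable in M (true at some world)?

Let φ = \Diamond \Box p. Evaluate φ at each world:
  0 (successors {1, 2, 3}): φ is false.
  1 (successors {0, 1, 3}): φ is false.
  2 (successors {0, 2}): φ is false.
  3 (successors {0, 1, 2, 3}): φ is false.
  4 (successors {0}): φ is false.
For instance, at 2:
  At 2: \Diamond \Box p requires \Box p at some successor in {0, 2}.
    At 0: \Box p is false.
    At 2: \Box p is false.
  So \Diamond \Box p is false at 2.

No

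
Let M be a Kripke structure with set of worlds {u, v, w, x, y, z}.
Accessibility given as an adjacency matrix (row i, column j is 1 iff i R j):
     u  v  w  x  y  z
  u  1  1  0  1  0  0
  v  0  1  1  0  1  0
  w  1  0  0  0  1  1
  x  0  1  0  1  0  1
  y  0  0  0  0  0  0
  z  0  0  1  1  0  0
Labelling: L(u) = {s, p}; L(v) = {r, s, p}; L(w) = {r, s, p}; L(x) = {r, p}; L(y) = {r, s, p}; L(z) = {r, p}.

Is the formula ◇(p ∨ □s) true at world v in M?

Yes

At v: ◇(p ∨ □s) requires p ∨ □s at some successor in {v, w, y}.
  p ∨ □s holds at v, so ◇(p ∨ □s) is true at v.
    At v: p is true, □s is true, so p ∨ □s is true.
      At v: □s requires s at every successor {v, w, y}.
        At v: s is true.
        At w: s is true.
        At y: s is true.
      So □s is true at v.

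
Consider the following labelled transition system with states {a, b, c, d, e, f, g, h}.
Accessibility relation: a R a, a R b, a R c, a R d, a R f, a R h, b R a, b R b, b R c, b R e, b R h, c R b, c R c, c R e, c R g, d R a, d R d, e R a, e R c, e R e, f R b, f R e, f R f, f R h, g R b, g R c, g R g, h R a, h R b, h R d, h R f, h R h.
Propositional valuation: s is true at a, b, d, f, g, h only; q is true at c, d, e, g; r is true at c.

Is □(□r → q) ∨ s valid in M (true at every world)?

Recall that □ψ holds at a world iff ψ holds at every accessible world, and ◇ψ holds iff ψ holds at some accessible world.
Let φ = □(□r → q) ∨ s. Evaluate φ at each world:
  a (successors {a, b, c, d, f, h}): φ is true.
  b (successors {a, b, c, e, h}): φ is true.
  c (successors {b, c, e, g}): φ is true.
  d (successors {a, d}): φ is true.
  e (successors {a, c, e}): φ is true.
  f (successors {b, e, f, h}): φ is true.
  g (successors {b, c, g}): φ is true.
  h (successors {a, b, d, f, h}): φ is true.
For instance, at c:
  At c: □(□r → q) is true, s is false, so □(□r → q) ∨ s is true.
    At c: □(□r → q) requires □r → q at every successor {b, c, e, g}.
      At b: □r → q is true.
      At c: □r → q is true.
      At e: □r → q is true.
      At g: □r → q is true.
    So □(□r → q) is true at c.

Yes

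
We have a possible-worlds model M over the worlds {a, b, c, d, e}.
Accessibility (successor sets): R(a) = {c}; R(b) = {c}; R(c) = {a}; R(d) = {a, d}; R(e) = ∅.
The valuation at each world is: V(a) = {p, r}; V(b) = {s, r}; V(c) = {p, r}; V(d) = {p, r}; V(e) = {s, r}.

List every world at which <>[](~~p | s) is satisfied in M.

Recall that []ψ holds at a world iff ψ holds at every accessible world, and <>ψ holds iff ψ holds at some accessible world.
Let φ = <>[](~~p | s). Evaluate φ at each world:
  a (successors {c}): φ is true.
  b (successors {c}): φ is true.
  c (successors {a}): φ is true.
  d (successors {a, d}): φ is true.
  e (successors ∅): φ is false.
For instance, at c:
  At c: <>[](~~p | s) requires [](~~p | s) at some successor in {a}.
    [](~~p | s) holds at a, so <>[](~~p | s) is true at c.
      At a: [](~~p | s) requires ~~p | s at every successor {c}.
        At c: ~~p | s is true.
      So [](~~p | s) is true at a.
Satisfying worlds: {a, b, c, d}

a, b, c, d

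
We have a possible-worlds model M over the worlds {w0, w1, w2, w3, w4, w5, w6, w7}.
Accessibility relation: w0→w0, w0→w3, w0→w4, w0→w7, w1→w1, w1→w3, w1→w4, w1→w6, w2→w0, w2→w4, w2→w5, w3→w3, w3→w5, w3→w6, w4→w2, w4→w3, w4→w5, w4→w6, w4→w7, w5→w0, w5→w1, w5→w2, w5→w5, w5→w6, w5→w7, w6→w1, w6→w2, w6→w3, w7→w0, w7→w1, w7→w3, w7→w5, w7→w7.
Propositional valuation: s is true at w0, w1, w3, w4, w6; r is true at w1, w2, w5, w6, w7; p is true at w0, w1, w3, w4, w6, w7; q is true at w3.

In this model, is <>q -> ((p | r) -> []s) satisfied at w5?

Yes

Recall that []ψ holds at a world iff ψ holds at every accessible world, and <>ψ holds iff ψ holds at some accessible world.
At w5: <>q is false, (p | r) -> []s is false, so <>q -> ((p | r) -> []s) is true.
  At w5: <>q requires q at some successor in {w0, w1, w2, w5, w6, w7}.
    At w0: q is false.
    At w1: q is false.
    At w2: q is false.
    At w5: q is false.
    At w6: q is false.
    At w7: q is false.
  So <>q is false at w5.
  At w5: p | r is true, []s is false, so (p | r) -> []s is false.
    At w5: []s requires s at every successor {w0, w1, w2, w5, w6, w7}.
      s fails at w2, so []s is false at w5.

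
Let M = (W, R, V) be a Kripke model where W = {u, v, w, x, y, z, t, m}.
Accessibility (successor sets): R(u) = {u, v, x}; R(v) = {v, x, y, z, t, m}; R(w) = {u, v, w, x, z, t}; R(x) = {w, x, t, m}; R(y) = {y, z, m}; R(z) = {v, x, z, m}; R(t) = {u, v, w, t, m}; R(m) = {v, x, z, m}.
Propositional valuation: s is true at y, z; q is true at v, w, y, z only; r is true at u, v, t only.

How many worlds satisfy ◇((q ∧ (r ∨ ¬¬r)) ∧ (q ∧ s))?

0

Let φ = ◇((q ∧ (r ∨ ¬¬r)) ∧ (q ∧ s)). Evaluate φ at each world:
  u (successors {u, v, x}): φ is false.
  v (successors {v, x, y, z, t, m}): φ is false.
  w (successors {u, v, w, x, z, t}): φ is false.
  x (successors {w, x, t, m}): φ is false.
  y (successors {y, z, m}): φ is false.
  z (successors {v, x, z, m}): φ is false.
  t (successors {u, v, w, t, m}): φ is false.
  m (successors {v, x, z, m}): φ is false.
For instance, at m:
  At m: ◇((q ∧ (r ∨ ¬¬r)) ∧ (q ∧ s)) requires (q ∧ (r ∨ ¬¬r)) ∧ (q ∧ s) at some successor in {v, x, z, m}.
    At v: (q ∧ (r ∨ ¬¬r)) ∧ (q ∧ s) is false.
    At x: (q ∧ (r ∨ ¬¬r)) ∧ (q ∧ s) is false.
    At z: (q ∧ (r ∨ ¬¬r)) ∧ (q ∧ s) is false.
    At m: (q ∧ (r ∨ ¬¬r)) ∧ (q ∧ s) is false.
  So ◇((q ∧ (r ∨ ¬¬r)) ∧ (q ∧ s)) is false at m.
Satisfying worlds: none.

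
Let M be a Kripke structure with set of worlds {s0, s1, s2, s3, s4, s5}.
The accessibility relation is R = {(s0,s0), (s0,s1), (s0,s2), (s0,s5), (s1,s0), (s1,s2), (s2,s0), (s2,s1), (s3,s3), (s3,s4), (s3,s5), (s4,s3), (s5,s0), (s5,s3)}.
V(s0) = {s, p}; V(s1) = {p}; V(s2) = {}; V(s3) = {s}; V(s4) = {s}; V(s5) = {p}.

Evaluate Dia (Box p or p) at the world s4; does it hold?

No

Recall that Box ψ holds at a world iff ψ holds at every accessible world, and Dia ψ holds iff ψ holds at some accessible world.
At s4: Dia (Box p or p) requires Box p or p at some successor in {s3}.
  At s3: Box p or p is false.
So Dia (Box p or p) is false at s4.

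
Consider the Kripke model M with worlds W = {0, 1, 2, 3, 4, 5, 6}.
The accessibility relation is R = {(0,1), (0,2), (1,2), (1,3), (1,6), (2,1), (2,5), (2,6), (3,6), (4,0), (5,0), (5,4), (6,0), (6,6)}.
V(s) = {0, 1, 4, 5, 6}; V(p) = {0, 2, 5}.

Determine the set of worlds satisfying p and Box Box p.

Recall that Box ψ holds at a world iff ψ holds at every accessible world, and Dia ψ holds iff ψ holds at some accessible world.
Let φ = p and Box Box p. Evaluate φ at each world:
  0 (successors {1, 2}): φ is false.
  1 (successors {2, 3, 6}): φ is false.
  2 (successors {1, 5, 6}): φ is false.
  3 (successors {6}): φ is false.
  4 (successors {0}): φ is false.
  5 (successors {0, 4}): φ is false.
  6 (successors {0, 6}): φ is false.
For instance, at 6:
  At 6: p is false, Box Box p is false, so p and Box Box p is false.
    At 6: Box Box p requires Box p at every successor {0, 6}.
      Box p fails at 0, so Box Box p is false at 6.
Satisfying worlds: none.

none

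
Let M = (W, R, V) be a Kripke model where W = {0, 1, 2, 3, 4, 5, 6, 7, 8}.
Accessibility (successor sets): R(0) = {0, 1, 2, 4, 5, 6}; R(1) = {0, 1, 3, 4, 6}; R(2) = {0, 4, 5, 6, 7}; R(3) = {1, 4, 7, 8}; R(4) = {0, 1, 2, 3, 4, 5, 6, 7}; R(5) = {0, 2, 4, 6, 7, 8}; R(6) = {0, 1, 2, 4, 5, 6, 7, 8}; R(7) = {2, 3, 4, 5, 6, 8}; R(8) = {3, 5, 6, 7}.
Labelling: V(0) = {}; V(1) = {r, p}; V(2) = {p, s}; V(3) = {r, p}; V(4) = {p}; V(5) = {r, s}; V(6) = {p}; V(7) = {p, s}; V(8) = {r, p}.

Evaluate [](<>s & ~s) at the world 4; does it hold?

No

Recall that []ψ holds at a world iff ψ holds at every accessible world, and <>ψ holds iff ψ holds at some accessible world.
At 4: [](<>s & ~s) requires <>s & ~s at every successor {0, 1, 2, 3, 4, 5, 6, 7}.
  <>s & ~s fails at 1, so [](<>s & ~s) is false at 4.
    At 1: <>s is false, ~s is true, so <>s & ~s is false.
      At 1: <>s requires s at some successor in {0, 1, 3, 4, 6}.
        At 0: s is false.
        At 1: s is false.
        At 3: s is false.
        At 4: s is false.
        At 6: s is false.
      So <>s is false at 1.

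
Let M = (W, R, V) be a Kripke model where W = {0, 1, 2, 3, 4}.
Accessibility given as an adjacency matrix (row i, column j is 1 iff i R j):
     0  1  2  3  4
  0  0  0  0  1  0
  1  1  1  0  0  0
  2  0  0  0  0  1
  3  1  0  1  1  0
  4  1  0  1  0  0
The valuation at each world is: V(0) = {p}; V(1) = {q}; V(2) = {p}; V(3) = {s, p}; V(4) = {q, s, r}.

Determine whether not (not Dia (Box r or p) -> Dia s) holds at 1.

No

At 1: not Dia (Box r or p) -> Dia s is true, so not (not Dia (Box r or p) -> Dia s) is false.
  At 1: not Dia (Box r or p) is false, Dia s is false, so not Dia (Box r or p) -> Dia s is true.
    At 1: Dia (Box r or p) is true, so not Dia (Box r or p) is false.
      At 1: Dia (Box r or p) requires Box r or p at some successor in {0, 1}.
        Box r or p holds at 0, so Dia (Box r or p) is true at 1.
    At 1: Dia s requires s at some successor in {0, 1}.
      At 0: s is false.
      At 1: s is false.
    So Dia s is false at 1.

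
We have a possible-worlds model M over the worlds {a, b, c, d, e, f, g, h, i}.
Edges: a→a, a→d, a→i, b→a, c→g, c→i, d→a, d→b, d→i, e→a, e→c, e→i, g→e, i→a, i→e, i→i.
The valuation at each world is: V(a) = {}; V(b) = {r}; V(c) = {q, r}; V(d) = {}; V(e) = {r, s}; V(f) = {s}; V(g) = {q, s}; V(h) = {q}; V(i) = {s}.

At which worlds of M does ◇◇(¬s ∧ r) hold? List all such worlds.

a, g, i

Recall that ◇ψ holds at a world iff ψ holds at some accessible world.
Let φ = ◇◇(¬s ∧ r). Evaluate φ at each world:
  a (successors {a, d, i}): φ is true.
  b (successors {a}): φ is false.
  c (successors {g, i}): φ is false.
  d (successors {a, b, i}): φ is false.
  e (successors {a, c, i}): φ is false.
  f (successors ∅): φ is false.
  g (successors {e}): φ is true.
  h (successors ∅): φ is false.
  i (successors {a, e, i}): φ is true.
For instance, at g:
  At g: ◇◇(¬s ∧ r) requires ◇(¬s ∧ r) at some successor in {e}.
    ◇(¬s ∧ r) holds at e, so ◇◇(¬s ∧ r) is true at g.
      At e: ◇(¬s ∧ r) requires ¬s ∧ r at some successor in {a, c, i}.
        ¬s ∧ r holds at c, so ◇(¬s ∧ r) is true at e.
Satisfying worlds: {a, g, i}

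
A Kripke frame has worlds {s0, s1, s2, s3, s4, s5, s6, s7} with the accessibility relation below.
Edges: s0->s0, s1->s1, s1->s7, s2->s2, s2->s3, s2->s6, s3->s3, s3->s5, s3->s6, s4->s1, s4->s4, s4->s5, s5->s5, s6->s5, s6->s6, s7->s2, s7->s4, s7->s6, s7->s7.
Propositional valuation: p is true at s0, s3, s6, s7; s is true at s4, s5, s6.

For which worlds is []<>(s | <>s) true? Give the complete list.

s1, s2, s3, s4, s5, s6, s7

Let φ = []<>(s | <>s). Evaluate φ at each world:
  s0 (successors {s0}): φ is false.
  s1 (successors {s1, s7}): φ is true.
  s2 (successors {s2, s3, s6}): φ is true.
  s3 (successors {s3, s5, s6}): φ is true.
  s4 (successors {s1, s4, s5}): φ is true.
  s5 (successors {s5}): φ is true.
  s6 (successors {s5, s6}): φ is true.
  s7 (successors {s2, s4, s6, s7}): φ is true.
For instance, at s4:
  At s4: []<>(s | <>s) requires <>(s | <>s) at every successor {s1, s4, s5}.
      At s1: <>(s | <>s) requires s | <>s at some successor in {s1, s7}.
        s | <>s holds at s7, so <>(s | <>s) is true at s1.
      At s4: <>(s | <>s) requires s | <>s at some successor in {s1, s4, s5}.
        s | <>s holds at s4, so <>(s | <>s) is true at s4.
      At s5: <>(s | <>s) requires s | <>s at some successor in {s5}.
        s | <>s holds at s5, so <>(s | <>s) is true at s5.
  So []<>(s | <>s) is true at s4.
Satisfying worlds: {s1, s2, s3, s4, s5, s6, s7}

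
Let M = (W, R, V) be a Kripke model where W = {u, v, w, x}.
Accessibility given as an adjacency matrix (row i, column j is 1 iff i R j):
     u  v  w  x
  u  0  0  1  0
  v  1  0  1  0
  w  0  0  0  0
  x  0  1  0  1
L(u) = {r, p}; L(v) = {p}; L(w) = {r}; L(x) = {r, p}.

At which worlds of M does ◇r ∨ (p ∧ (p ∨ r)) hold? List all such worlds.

u, v, x

Recall that ◇ψ holds at a world iff ψ holds at some accessible world.
Let φ = ◇r ∨ (p ∧ (p ∨ r)). Evaluate φ at each world:
  u (successors {w}): φ is true.
  v (successors {u, w}): φ is true.
  w (successors ∅): φ is false.
  x (successors {v, x}): φ is true.
For instance, at u:
  At u: ◇r is true, p ∧ (p ∨ r) is true, so ◇r ∨ (p ∧ (p ∨ r)) is true.
    At u: ◇r requires r at some successor in {w}.
      r holds at w, so ◇r is true at u.
Satisfying worlds: {u, v, x}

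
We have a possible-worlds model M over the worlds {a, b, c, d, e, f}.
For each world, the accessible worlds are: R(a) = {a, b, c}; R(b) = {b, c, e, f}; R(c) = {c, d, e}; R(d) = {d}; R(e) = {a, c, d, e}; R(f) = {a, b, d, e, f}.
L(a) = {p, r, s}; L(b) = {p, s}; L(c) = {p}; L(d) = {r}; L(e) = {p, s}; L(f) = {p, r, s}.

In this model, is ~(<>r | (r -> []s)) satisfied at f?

No

Recall that []ψ holds at a world iff ψ holds at every accessible world, and <>ψ holds iff ψ holds at some accessible world.
At f: <>r | (r -> []s) is true, so ~(<>r | (r -> []s)) is false.
  At f: <>r is true, r -> []s is false, so <>r | (r -> []s) is true.
    At f: <>r requires r at some successor in {a, b, d, e, f}.
      r holds at a, so <>r is true at f.
    At f: r is true, []s is false, so r -> []s is false.
      At f: []s requires s at every successor {a, b, d, e, f}.
        s fails at d, so []s is false at f.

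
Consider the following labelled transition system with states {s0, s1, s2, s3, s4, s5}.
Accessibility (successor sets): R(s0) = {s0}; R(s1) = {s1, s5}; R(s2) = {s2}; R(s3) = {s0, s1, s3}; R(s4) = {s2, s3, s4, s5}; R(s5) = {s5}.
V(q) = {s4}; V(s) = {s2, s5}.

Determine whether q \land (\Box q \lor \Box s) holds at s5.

At s5: q is false, \Box q \lor \Box s is true, so q \land (\Box q \lor \Box s) is false.
  At s5: \Box q is false, \Box s is true, so \Box q \lor \Box s is true.
    At s5: \Box q requires q at every successor {s5}.
      q fails at s5, so \Box q is false at s5.
    At s5: \Box s requires s at every successor {s5}.
      At s5: s is true.
    So \Box s is true at s5.

No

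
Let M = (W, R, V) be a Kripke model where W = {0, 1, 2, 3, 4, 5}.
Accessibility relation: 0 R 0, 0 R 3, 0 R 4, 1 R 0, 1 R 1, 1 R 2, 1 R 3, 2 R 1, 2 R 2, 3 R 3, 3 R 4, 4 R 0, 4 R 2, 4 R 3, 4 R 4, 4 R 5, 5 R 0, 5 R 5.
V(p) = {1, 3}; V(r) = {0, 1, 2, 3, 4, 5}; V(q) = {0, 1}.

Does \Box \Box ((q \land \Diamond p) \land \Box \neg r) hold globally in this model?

No

Let φ = \Box \Box ((q \land \Diamond p) \land \Box \neg r). Evaluate φ at each world:
  0 (successors {0, 3, 4}): φ is false.
  1 (successors {0, 1, 2, 3}): φ is false.
  2 (successors {1, 2}): φ is false.
  3 (successors {3, 4}): φ is false.
  4 (successors {0, 2, 3, 4, 5}): φ is false.
  5 (successors {0, 5}): φ is false.
Detail at 0 (counterexample):
  At 0: \Box \Box ((q \land \Diamond p) \land \Box \neg r) requires \Box ((q \land \Diamond p) \land \Box \neg r) at every successor {0, 3, 4}.
    \Box ((q \land \Diamond p) \land \Box \neg r) fails at 0, so \Box \Box ((q \land \Diamond p) \land \Box \neg r) is false at 0.
      At 0: \Box ((q \land \Diamond p) \land \Box \neg r) requires (q \land \Diamond p) \land \Box \neg r at every successor {0, 3, 4}.
        (q \land \Diamond p) \land \Box \neg r fails at 0, so \Box ((q \land \Diamond p) \land \Box \neg r) is false at 0.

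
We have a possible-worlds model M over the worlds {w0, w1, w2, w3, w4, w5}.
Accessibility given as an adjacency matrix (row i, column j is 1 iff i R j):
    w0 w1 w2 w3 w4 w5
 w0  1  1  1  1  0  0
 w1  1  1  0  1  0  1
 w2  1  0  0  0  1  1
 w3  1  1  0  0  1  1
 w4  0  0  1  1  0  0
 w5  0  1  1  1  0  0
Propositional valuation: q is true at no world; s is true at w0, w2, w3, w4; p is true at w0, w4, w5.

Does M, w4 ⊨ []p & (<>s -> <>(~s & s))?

No

Recall that []ψ holds at a world iff ψ holds at every accessible world, and <>ψ holds iff ψ holds at some accessible world.
At w4: []p is false, <>s -> <>(~s & s) is false, so []p & (<>s -> <>(~s & s)) is false.
  At w4: []p requires p at every successor {w2, w3}.
    p fails at w2, so []p is false at w4.
  At w4: <>s is true, <>(~s & s) is false, so <>s -> <>(~s & s) is false.
    At w4: <>s requires s at some successor in {w2, w3}.
      s holds at w2, so <>s is true at w4.
    At w4: <>(~s & s) requires ~s & s at some successor in {w2, w3}.
      At w2: ~s & s is false.
      At w3: ~s & s is false.
    So <>(~s & s) is false at w4.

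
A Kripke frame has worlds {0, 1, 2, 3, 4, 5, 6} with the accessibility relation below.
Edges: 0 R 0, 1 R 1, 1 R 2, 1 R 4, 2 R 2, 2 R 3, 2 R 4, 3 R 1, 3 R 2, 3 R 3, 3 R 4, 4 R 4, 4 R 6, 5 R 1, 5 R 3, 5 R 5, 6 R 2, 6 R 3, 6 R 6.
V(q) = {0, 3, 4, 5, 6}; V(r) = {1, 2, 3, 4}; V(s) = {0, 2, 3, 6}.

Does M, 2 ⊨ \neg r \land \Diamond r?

At 2: \neg r is false, \Diamond r is true, so \neg r \land \Diamond r is false.
  At 2: \Diamond r requires r at some successor in {2, 3, 4}.
    r holds at 2, so \Diamond r is true at 2.

No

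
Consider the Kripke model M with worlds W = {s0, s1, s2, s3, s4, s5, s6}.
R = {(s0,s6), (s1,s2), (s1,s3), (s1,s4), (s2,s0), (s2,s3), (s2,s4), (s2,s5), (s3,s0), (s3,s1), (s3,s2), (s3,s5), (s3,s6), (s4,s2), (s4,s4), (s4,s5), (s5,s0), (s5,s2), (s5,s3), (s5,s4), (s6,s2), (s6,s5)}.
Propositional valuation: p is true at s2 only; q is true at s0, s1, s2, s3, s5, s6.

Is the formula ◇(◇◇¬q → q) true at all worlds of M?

Yes

Let φ = ◇(◇◇¬q → q). Evaluate φ at each world:
  s0 (successors {s6}): φ is true.
  s1 (successors {s2, s3, s4}): φ is true.
  s2 (successors {s0, s3, s4, s5}): φ is true.
  s3 (successors {s0, s1, s2, s5, s6}): φ is true.
  s4 (successors {s2, s4, s5}): φ is true.
  s5 (successors {s0, s2, s3, s4}): φ is true.
  s6 (successors {s2, s5}): φ is true.
For instance, at s1:
  At s1: ◇(◇◇¬q → q) requires ◇◇¬q → q at some successor in {s2, s3, s4}.
    ◇◇¬q → q holds at s2, so ◇(◇◇¬q → q) is true at s1.
      At s2: ◇◇¬q is true, q is true, so ◇◇¬q → q is true.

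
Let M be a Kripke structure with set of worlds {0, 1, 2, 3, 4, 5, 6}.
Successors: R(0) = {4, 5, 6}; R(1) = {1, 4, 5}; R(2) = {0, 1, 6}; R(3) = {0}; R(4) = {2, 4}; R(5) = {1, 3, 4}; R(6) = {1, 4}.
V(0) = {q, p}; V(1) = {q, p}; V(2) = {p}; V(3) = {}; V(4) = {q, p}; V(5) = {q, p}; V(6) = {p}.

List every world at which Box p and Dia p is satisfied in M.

Let φ = Box p and Dia p. Evaluate φ at each world:
  0 (successors {4, 5, 6}): φ is true.
  1 (successors {1, 4, 5}): φ is true.
  2 (successors {0, 1, 6}): φ is true.
  3 (successors {0}): φ is true.
  4 (successors {2, 4}): φ is true.
  5 (successors {1, 3, 4}): φ is false.
  6 (successors {1, 4}): φ is true.
For instance, at 1:
  At 1: Box p is true, Dia p is true, so Box p and Dia p is true.
    At 1: Box p requires p at every successor {1, 4, 5}.
      At 1: p is true.
      At 4: p is true.
      At 5: p is true.
    So Box p is true at 1.
    At 1: Dia p requires p at some successor in {1, 4, 5}.
      p holds at 1, so Dia p is true at 1.
Satisfying worlds: {0, 1, 2, 3, 4, 6}

0, 1, 2, 3, 4, 6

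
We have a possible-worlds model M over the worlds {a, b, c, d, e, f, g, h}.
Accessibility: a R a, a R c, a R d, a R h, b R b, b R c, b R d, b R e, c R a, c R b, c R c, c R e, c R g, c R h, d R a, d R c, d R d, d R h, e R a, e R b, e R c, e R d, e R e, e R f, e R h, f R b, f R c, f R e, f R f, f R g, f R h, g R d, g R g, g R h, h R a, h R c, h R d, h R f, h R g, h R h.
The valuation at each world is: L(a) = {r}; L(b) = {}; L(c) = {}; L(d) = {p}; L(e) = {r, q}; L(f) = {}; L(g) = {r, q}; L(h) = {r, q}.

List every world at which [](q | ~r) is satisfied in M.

b, f, g

Let φ = [](q | ~r). Evaluate φ at each world:
  a (successors {a, c, d, h}): φ is false.
  b (successors {b, c, d, e}): φ is true.
  c (successors {a, b, c, e, g, h}): φ is false.
  d (successors {a, c, d, h}): φ is false.
  e (successors {a, b, c, d, e, f, h}): φ is false.
  f (successors {b, c, e, f, g, h}): φ is true.
  g (successors {d, g, h}): φ is true.
  h (successors {a, c, d, f, g, h}): φ is false.
For instance, at h:
  At h: [](q | ~r) requires q | ~r at every successor {a, c, d, f, g, h}.
    q | ~r fails at a, so [](q | ~r) is false at h.
Satisfying worlds: {b, f, g}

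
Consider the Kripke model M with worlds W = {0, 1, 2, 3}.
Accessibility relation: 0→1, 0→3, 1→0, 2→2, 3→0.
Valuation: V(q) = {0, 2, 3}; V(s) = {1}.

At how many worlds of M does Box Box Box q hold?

3

Let φ = Box Box Box q. Evaluate φ at each world:
  0 (successors {1, 3}): φ is false.
  1 (successors {0}): φ is true.
  2 (successors {2}): φ is true.
  3 (successors {0}): φ is true.
For instance, at 3:
  At 3: Box Box Box q requires Box Box q at every successor {0}.
      At 0: Box Box q requires Box q at every successor {1, 3}.
        At 1: Box q is true.
        At 3: Box q is true.
      So Box Box q is true at 0.
  So Box Box Box q is true at 3.
Satisfying worlds: {1, 2, 3}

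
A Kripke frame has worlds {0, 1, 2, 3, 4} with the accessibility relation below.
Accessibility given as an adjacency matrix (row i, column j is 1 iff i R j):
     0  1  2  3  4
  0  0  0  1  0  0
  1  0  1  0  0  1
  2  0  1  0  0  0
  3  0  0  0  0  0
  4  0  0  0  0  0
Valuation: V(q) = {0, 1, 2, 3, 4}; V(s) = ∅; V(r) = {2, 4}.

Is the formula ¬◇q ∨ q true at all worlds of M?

Recall that ◇ψ holds at a world iff ψ holds at some accessible world.
Let φ = ¬◇q ∨ q. Evaluate φ at each world:
  0 (successors {2}): φ is true.
  1 (successors {1, 4}): φ is true.
  2 (successors {1}): φ is true.
  3 (successors ∅): φ is true.
  4 (successors ∅): φ is true.
For instance, at 2:
  At 2: ¬◇q is false, q is true, so ¬◇q ∨ q is true.
    At 2: ◇q is true, so ¬◇q is false.
      At 2: ◇q requires q at some successor in {1}.
        q holds at 1, so ◇q is true at 2.

Yes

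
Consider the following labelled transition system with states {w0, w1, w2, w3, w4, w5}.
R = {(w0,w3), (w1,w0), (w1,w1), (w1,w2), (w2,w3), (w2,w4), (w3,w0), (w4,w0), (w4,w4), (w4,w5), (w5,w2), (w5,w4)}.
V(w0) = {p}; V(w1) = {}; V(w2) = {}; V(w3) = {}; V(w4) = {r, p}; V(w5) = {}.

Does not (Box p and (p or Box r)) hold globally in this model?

Yes

Let φ = not (Box p and (p or Box r)). Evaluate φ at each world:
  w0 (successors {w3}): φ is true.
  w1 (successors {w0, w1, w2}): φ is true.
  w2 (successors {w3, w4}): φ is true.
  w3 (successors {w0}): φ is true.
  w4 (successors {w0, w4, w5}): φ is true.
  w5 (successors {w2, w4}): φ is true.
For instance, at w3:
  At w3: Box p and (p or Box r) is false, so not (Box p and (p or Box r)) is true.
    At w3: Box p is true, p or Box r is false, so Box p and (p or Box r) is false.
      At w3: Box p requires p at every successor {w0}.
        At w0: p is true.
      So Box p is true at w3.
      At w3: p is false, Box r is false, so p or Box r is false.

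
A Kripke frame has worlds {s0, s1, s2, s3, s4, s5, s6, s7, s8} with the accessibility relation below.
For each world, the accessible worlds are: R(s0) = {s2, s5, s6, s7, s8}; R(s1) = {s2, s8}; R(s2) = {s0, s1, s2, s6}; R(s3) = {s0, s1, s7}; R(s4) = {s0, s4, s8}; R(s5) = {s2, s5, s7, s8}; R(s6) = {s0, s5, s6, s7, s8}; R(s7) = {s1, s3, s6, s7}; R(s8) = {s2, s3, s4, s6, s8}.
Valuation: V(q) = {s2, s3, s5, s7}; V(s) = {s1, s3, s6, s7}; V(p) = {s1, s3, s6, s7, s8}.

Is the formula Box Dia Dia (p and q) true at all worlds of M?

Let φ = Box Dia Dia (p and q). Evaluate φ at each world:
  s0 (successors {s2, s5, s6, s7, s8}): φ is true.
  s1 (successors {s2, s8}): φ is true.
  s2 (successors {s0, s1, s2, s6}): φ is true.
  s3 (successors {s0, s1, s7}): φ is true.
  s4 (successors {s0, s4, s8}): φ is true.
  s5 (successors {s2, s5, s7, s8}): φ is true.
  s6 (successors {s0, s5, s6, s7, s8}): φ is true.
  s7 (successors {s1, s3, s6, s7}): φ is true.
  s8 (successors {s2, s3, s4, s6, s8}): φ is true.
For instance, at s3:
  At s3: Box Dia Dia (p and q) requires Dia Dia (p and q) at every successor {s0, s1, s7}.
      At s0: Dia Dia (p and q) requires Dia (p and q) at some successor in {s2, s5, s6, s7, s8}.
        Dia (p and q) holds at s5, so Dia Dia (p and q) is true at s0.
      At s1: Dia Dia (p and q) requires Dia (p and q) at some successor in {s2, s8}.
        Dia (p and q) holds at s8, so Dia Dia (p and q) is true at s1.
      At s7: Dia Dia (p and q) requires Dia (p and q) at some successor in {s1, s3, s6, s7}.
        Dia (p and q) holds at s3, so Dia Dia (p and q) is true at s7.
  So Box Dia Dia (p and q) is true at s3.

Yes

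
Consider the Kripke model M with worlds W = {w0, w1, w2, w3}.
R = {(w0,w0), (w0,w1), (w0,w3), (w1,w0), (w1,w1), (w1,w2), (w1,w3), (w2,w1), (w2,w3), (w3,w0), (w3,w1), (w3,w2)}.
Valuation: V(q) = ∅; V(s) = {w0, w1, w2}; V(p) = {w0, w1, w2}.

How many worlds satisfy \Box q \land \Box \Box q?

Recall that \Box ψ holds at a world iff ψ holds at every accessible world, and \Diamond ψ holds iff ψ holds at some accessible world.
Let φ = \Box q \land \Box \Box q. Evaluate φ at each world:
  w0 (successors {w0, w1, w3}): φ is false.
  w1 (successors {w0, w1, w2, w3}): φ is false.
  w2 (successors {w1, w3}): φ is false.
  w3 (successors {w0, w1, w2}): φ is false.
For instance, at w2:
  At w2: \Box q is false, \Box \Box q is false, so \Box q \land \Box \Box q is false.
    At w2: \Box q requires q at every successor {w1, w3}.
      q fails at w1, so \Box q is false at w2.
    At w2: \Box \Box q requires \Box q at every successor {w1, w3}.
      \Box q fails at w1, so \Box \Box q is false at w2.
Satisfying worlds: none.

0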